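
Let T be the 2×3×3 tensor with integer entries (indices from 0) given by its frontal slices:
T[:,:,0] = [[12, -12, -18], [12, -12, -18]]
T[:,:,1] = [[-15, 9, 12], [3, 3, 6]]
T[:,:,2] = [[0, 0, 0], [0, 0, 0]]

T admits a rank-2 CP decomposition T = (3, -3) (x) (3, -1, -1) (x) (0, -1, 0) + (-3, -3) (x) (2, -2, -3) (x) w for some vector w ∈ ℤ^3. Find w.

w = (-2, 1, 0)

Subtract the known terms from T to get the rank-1 residual R = (-3, -3) (x) (2, -2, -3) (x) w, so R[i,j,k] = a[i]·b[j]·w[k]. Pick indices with nonzero a[0]·b[0] = (-3)·(2) = -6. Only the fibre through (0,0,·) is needed: R[0,0,:] = T[0,0,:] − Σₗ aₗ[0]bₗ[0]cₗ = [12, -15, 0] − (3)·(3)·(0, -1, 0) = [12, -6, 0]. Then w[k] = R[0,0,k] / -6 for each k, giving w = [12, -6, 0] / -6 = (-2, 1, 0).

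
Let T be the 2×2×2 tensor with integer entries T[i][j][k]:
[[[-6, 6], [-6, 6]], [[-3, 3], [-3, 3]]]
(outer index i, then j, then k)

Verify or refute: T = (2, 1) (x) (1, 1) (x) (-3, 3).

Yes

Reconstruct entrywise from the claimed factors. For example, T[0,0,0] = -6 and Σₗ aₗ[0]bₗ[0]cₗ[0] = (2)·(1)·(-3) = -6; checking all 8 entries, every one matches. The claim holds.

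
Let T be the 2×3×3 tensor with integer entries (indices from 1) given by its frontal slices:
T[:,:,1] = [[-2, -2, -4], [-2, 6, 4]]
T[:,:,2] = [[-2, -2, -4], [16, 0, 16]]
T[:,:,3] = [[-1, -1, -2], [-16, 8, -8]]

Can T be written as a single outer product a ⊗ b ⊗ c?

No

The mode-2 unfolding of T (rows indexed by j, columns by (i,k) = (1,1), (1,2), (1,3), (2,1), (2,2), (2,3)) is [[-2, -2, -1, -2, 16, -16], [-2, -2, -1, 6, 0, 8], [-4, -4, -2, 4, 16, -8]].
There the 2×2 minor on rows j ∈ {1, 2}, columns (i,k) ∈ {(1,1), (2,1)} is det [[-2, -2], [-2, 6]] = -16 ≠ 0, so this unfolding has rank ≥ 2; CP rank is at least every unfolding rank, so rank(T) ≥ 2.
In particular rank(T) ≥ 2 > 1, so T is not rank-1.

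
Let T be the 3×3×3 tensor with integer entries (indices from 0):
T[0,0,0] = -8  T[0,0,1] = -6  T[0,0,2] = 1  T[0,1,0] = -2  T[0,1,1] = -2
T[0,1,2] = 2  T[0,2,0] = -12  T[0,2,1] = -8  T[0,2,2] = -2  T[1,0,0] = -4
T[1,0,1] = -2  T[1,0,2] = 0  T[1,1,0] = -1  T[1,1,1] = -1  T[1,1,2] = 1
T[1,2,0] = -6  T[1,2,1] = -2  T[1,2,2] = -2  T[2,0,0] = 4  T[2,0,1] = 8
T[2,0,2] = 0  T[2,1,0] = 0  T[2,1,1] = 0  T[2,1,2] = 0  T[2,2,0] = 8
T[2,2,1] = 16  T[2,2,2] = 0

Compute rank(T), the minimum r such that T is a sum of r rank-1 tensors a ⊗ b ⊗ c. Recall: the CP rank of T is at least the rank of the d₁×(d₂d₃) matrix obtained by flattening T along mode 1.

3

Lower bound: the mode-1 unfolding of T (rows indexed by i, columns by (j,k) = (0,0), (0,1), (0,2), (1,0), (1,1), (1,2), (2,0), (2,1), (2,2)) is [[-8, -6, 1, -2, -2, 2, -12, -8, -2], [-4, -2, 0, -1, -1, 1, -6, -2, -2], [4, 8, 0, 0, 0, 0, 8, 16, 0]].
There the 3×3 minor on rows i ∈ {0, 1, 2}, columns (j,k) ∈ {(0,0), (0,1), (0,2)} is det [[-8, -6, 1], [-4, -2, 0], [4, 8, 0]] = -24 ≠ 0, so this unfolding has rank ≥ 3; CP rank is at least every unfolding rank, so rank(T) ≥ 3. (This is only a lower bound: in general the CP rank may exceed every unfolding rank, so we still need to exhibit 3 rank-1 terms summing to T.)
Upper bound: T is a sum of 3 rank-1 terms, T = (1, 1, 2) ⊗ (1, 0, 2) ⊗ (0, 2, -1) + (2, 1, -2) ⊗ (1, 0, 2) ⊗ (-2, -2, -1) + (2, 1, 0) ⊗ (2, 1, 2) ⊗ (-1, -1, 1) (one valid choice — decompositions are not unique — normalised so each a, b is primitive with positive first nonzero entry; check it by expanding all entries), so rank(T) ≤ 3.
These bounds meet, so rank(T) = 3.
Check entry T[2,0,2] = 0: (2)·(1)·(-1) + (-2)·(1)·(-1) + (0)·(2)·(1) = 0.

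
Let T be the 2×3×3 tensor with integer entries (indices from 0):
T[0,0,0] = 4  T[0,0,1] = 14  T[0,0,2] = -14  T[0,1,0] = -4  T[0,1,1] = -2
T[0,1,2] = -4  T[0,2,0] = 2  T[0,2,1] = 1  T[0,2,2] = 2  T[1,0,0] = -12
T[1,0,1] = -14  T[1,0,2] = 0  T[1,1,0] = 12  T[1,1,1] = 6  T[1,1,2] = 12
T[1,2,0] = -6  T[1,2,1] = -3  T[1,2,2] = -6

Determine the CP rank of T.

2

Lower bound: the mode-2 unfolding of T (rows indexed by j, columns by (i,k) = (0,0), (0,1), (0,2), (1,0), (1,1), (1,2)) is [[4, 14, -14, -12, -14, 0], [-4, -2, -4, 12, 6, 12], [2, 1, 2, -6, -3, -6]].
There the 2×2 minor on rows j ∈ {0, 1}, columns (i,k) ∈ {(0,0), (0,1)} is det [[4, 14], [-4, -2]] = 48 ≠ 0, so this unfolding has rank ≥ 2; CP rank is at least every unfolding rank, so rank(T) ≥ 2. (Unfolding ranks only ever bound the CP rank from below — rank(T) can be strictly larger than all of them — so the matching upper bound has to come from an explicit 2-term decomposition.)
Upper bound — finding two terms. Write S_k = T[:,:,k] for the frontal slices: S₀ = [[4, -4, 2], [-12, 12, -6]], S₁ = [[14, -2, 1], [-14, 6, -3]], S₂ = [[-14, -4, 2], [0, 12, -6]].
If T = a₁ (x) b₁ (x) c₁ + a₂ (x) b₂ (x) c₂ then each S_k = c₁[k]·a₁b₁ᵀ + c₂[k]·a₂b₂ᵀ. S₀ and S₁ are linearly independent, so a₁b₁ᵀ and a₂b₂ᵀ must span the same plane of matrices: they are the rank-1 matrices of the form x·S₀ + y·S₁.
The 2×2 minor of x·S₀ + y·S₁ on rows {0,1}, columns {0,1} is 112·xy + 56·y² = 56·(y)(2·x + y), vanishing at (x:y) = (1:0) and (1:-2).
M₁ = S₀ = [[4, -4, 2], [-12, 12, -6]] = 2·[1, -3][2, -2, 1]ᵀ and M₂ = S₀ − 2·S₁ = [[-24, 0, 0], [16, 0, 0]] = (-8)·[3, -2][1, 0, 0]ᵀ, so take a₁ = [1, -3], b₁ = [2, -2, 1], a₂ = [3, -2], b₂ = [1, 0, 0].
Each slice is an integer combination of E₁ = a₁b₁ᵀ and E₂ = a₂b₂ᵀ: S₀ = 2·E₁, S₁ = E₁ + 4·E₂, S₂ = 2·E₁ − 6·E₂; reading off coefficients, c₁ = [2, 1, 2] and c₂ = [0, 4, -6].
Hence T = [1, -3] (x) [2, -2, 1] (x) [2, 1, 2] + [3, -2] (x) [1, 0, 0] (x) [0, 4, -6], so rank(T) ≤ 2.
These bounds meet, so rank(T) = 2.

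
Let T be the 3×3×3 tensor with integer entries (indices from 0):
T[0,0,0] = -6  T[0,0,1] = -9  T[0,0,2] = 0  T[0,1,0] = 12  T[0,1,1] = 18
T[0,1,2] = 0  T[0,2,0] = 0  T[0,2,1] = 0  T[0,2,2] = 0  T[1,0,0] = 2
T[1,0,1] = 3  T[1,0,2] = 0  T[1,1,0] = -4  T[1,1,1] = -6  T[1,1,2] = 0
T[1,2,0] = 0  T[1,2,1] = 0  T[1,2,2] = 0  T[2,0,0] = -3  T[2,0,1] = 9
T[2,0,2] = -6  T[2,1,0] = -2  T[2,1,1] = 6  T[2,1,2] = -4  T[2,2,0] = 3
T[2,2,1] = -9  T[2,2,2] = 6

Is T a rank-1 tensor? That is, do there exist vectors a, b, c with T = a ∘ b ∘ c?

No

The mode-1 unfolding of T (rows indexed by i, columns by (j,k) = (0,0), (0,1), (0,2), (1,0), (1,1), (1,2), (2,0), (2,1), (2,2)) is [[-6, -9, 0, 12, 18, 0, 0, 0, 0], [2, 3, 0, -4, -6, 0, 0, 0, 0], [-3, 9, -6, -2, 6, -4, 3, -9, 6]].
There the 2×2 minor on rows i ∈ {0, 2}, columns (j,k) ∈ {(0,0), (0,1)} is det [[-6, -9], [-3, 9]] = -81 ≠ 0, so this unfolding has rank ≥ 2; CP rank is at least every unfolding rank, so rank(T) ≥ 2.
In particular rank(T) ≥ 2 > 1, so T is not rank-1.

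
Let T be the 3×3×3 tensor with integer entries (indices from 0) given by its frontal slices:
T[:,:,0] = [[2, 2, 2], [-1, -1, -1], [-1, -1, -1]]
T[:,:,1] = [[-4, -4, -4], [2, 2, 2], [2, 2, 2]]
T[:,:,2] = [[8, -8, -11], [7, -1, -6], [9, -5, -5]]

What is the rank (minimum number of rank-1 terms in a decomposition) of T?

Lower bound: the mode-2 unfolding of T (rows indexed by j, columns by (i,k) = (0,0), (0,1), (0,2), (1,0), (1,1), (1,2), (2,0), (2,1), (2,2)) is [[2, -4, 8, -1, 2, 7, -1, 2, 9], [2, -4, -8, -1, 2, -1, -1, 2, -5], [2, -4, -11, -1, 2, -6, -1, 2, -5]].
There the 3×3 minor on rows j ∈ {0, 1, 2}, columns (i,k) ∈ {(0,0), (0,2), (1,2)} is det [[2, 8, 7], [2, -8, -1], [2, -11, -6]] = 112 ≠ 0, so this unfolding has rank ≥ 3; CP rank is at least every unfolding rank, so rank(T) ≥ 3. (Unfolding ranks only ever bound the CP rank from below — rank(T) can be strictly larger than all of them — so the matching upper bound has to come from an explicit 3-term decomposition.)
Upper bound: T is a sum of 3 rank-1 terms, T = [1, -1, 2] ⊗ [2, -2, -1] ⊗ [0, 0, 1] + [2, -1, -1] ⊗ [1, 1, 1] ⊗ [1, -2, -1] + [2, 2, 1] ⊗ [2, -1, -2] ⊗ [0, 0, 2] (one valid choice — decompositions are not unique — normalised so each a, b is primitive with positive first nonzero entry; check it by expanding all entries), so rank(T) ≤ 3.
These bounds meet, so rank(T) = 3.
Check entry T[1,2,1] = 2: (-1)·(-1)·(0) + (-1)·(1)·(-2) + (2)·(-2)·(0) = 2.

3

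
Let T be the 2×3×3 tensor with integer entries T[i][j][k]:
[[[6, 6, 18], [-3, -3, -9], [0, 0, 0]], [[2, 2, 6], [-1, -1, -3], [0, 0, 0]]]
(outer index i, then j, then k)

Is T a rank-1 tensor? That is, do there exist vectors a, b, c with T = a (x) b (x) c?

Yes

If T = a (x) b (x) c then every fibre of T is a multiple of the corresponding factor, so read the factors off the fibres through the nonzero entry T[0,0,0] = 6.
The mode-1 fibre T[:,0,0] = [6, 2] gives a = [3, 1] (primitive direction); the mode-2 fibre T[0,:,0] = [6, -3, 0] gives b = [2, -1, 0]; then c[k] = T[0,0,k] / (a[0]·b[0]) = [6, 6, 18] / 6 = [1, 1, 3].
Expanding [3, 1] (x) [2, -1, 0] (x) [1, 1, 3] reproduces all 18 entries of T, so T = [3, 1] (x) [2, -1, 0] (x) [1, 1, 3] and rank(T) ≤ 1.
Equivalently every frontal slice T[:,:,k] is c[k] times the rank-1 matrix [3, 1] (x) [2, -1, 0]. So T has rank 1 (it is nonzero).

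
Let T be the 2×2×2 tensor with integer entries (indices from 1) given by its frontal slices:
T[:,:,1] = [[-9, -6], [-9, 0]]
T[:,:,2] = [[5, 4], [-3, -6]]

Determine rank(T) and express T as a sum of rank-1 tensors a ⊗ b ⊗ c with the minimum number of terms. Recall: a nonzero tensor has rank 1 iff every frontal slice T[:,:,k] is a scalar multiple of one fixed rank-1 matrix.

rank(T) = 2

Lower bound: the mode-2 unfolding of T (rows indexed by j, columns by (i,k) = (1,1), (1,2), (2,1), (2,2)) is [[-9, 5, -9, -3], [-6, 4, 0, -6]].
There the 2×2 minor on rows j ∈ {1, 2}, columns (i,k) ∈ {(1,1), (1,2)} is det [[-9, 5], [-6, 4]] = -6 ≠ 0, so this unfolding has rank ≥ 2; CP rank is at least every unfolding rank, so rank(T) ≥ 2. (Unfolding ranks only ever bound the CP rank from below — rank(T) can be strictly larger than all of them — so the matching upper bound has to come from an explicit 2-term decomposition.)
Upper bound — finding two terms. Write S_k = T[:,:,k] for the frontal slices: S₁ = [[-9, -6], [-9, 0]], S₂ = [[5, 4], [-3, -6]].
If T = a₁ ⊗ b₁ ⊗ c₁ + a₂ ⊗ b₂ ⊗ c₂ then each S_k = c₁[k]·a₁b₁ᵀ + c₂[k]·a₂b₂ᵀ. S₁ and S₂ are linearly independent, so a₁b₁ᵀ and a₂b₂ᵀ must span the same plane of matrices: they are the rank-1 matrices of the form x·S₁ + y·S₂.
det(x·S₁ + y·S₂) is −54·x² + 72·xy − 18·y² = (-18)·(3·x − y)(x − y), vanishing at (x:y) = (1:3) and (1:1).
M₁ = S₁ + 3·S₂ = [[6, 6], [-18, -18]] = 6·[1, -3][1, 1]ᵀ and M₂ = S₁ + S₂ = [[-4, -2], [-12, -6]] = (-2)·[1, 3][2, 1]ᵀ, so take a₁ = [1, -3], b₁ = [1, 1], a₂ = [1, 3], b₂ = [2, 1].
Each slice is an integer combination of E₁ = a₁b₁ᵀ and E₂ = a₂b₂ᵀ: S₁ = −3·E₁ − 3·E₂, S₂ = 3·E₁ + E₂; reading off coefficients, c₁ = [-3, 3] and c₂ = [-3, 1].
Hence T = [1, -3] ⊗ [1, 1] ⊗ [-3, 3] + [1, 3] ⊗ [2, 1] ⊗ [-3, 1], so rank(T) ≤ 2.
These bounds meet, so rank(T) = 2.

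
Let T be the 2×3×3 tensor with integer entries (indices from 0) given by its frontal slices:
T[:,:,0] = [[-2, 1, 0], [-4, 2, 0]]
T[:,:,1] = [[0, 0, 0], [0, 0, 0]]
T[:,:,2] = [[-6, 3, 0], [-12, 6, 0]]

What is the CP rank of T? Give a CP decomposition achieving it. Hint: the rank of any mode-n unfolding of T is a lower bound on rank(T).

Lower bound: T ≠ 0 (e.g. T[0,0,0] = -2), so rank(T) ≥ 1.
Upper bound: if T = a ⊗ b ⊗ c then every fibre of T is a multiple of the corresponding factor, so read the factors off the fibres through the nonzero entry T[0,0,0] = -2.
The mode-1 fibre T[:,0,0] = [-2, -4] gives a = [1, 2] (primitive direction); the mode-2 fibre T[0,:,0] = [-2, 1, 0] gives b = [2, -1, 0]; then c[k] = T[0,0,k] / (a[0]·b[0]) = [-2, 0, -6] / 2 = [-1, 0, -3].
Expanding [1, 2] ⊗ [2, -1, 0] ⊗ [-1, 0, -3] reproduces all 18 entries of T, so T = [1, 2] ⊗ [2, -1, 0] ⊗ [-1, 0, -3] and rank(T) ≤ 1.
These bounds meet, so rank(T) = 1.

rank(T) = 1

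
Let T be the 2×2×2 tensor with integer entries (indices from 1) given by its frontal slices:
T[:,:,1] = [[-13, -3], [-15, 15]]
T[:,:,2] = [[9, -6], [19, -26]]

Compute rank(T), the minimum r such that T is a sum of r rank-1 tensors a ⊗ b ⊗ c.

2

Lower bound: in the mode-2 unfolding of T (rows indexed by j, columns by (i,k)) the 2×2 minor on rows j ∈ {1, 2}, columns (i,k) ∈ {(1,1), (1,2)} is det [[-13, 9], [-3, -6]] = 105 ≠ 0, so that unfolding has rank ≥ 2 and hence rank(T) ≥ 2 (CP rank is at least every unfolding rank, though it can be larger).
Upper bound: with S_k = T[:,:,k], the two rank-1 terms a₁b₁ᵀ, a₂b₂ᵀ are the rank-1 members of the pencil x·S₁ + y·S₂.
det(x·S₁ + y·S₂) is −240·x² + 440·xy − 120·y² = (-40)·(2·x − 3·y)(3·x − y), vanishing at (x:y) = (3:2) and (1:3).
M₁ = 3·S₁ + 2·S₂ = [[-21, -21], [-7, -7]] = (-7)·[3, 1][1, 1]ᵀ and M₂ = S₁ + 3·S₂ = [[14, -21], [42, -63]] = 7·[1, 3][2, -3]ᵀ, so take a₁ = [3, 1], b₁ = [1, 1], a₂ = [1, 3], b₂ = [2, -3].
Each slice is an integer combination of E₁ = a₁b₁ᵀ and E₂ = a₂b₂ᵀ: S₁ = −3·E₁ − 2·E₂, S₂ = E₁ + 3·E₂; reading off coefficients, c₁ = [-3, 1] and c₂ = [-2, 3].
Hence T = [3, 1] ⊗ [1, 1] ⊗ [-3, 1] + [1, 3] ⊗ [2, -3] ⊗ [-2, 3], so rank(T) ≤ 2.
These bounds meet, so rank(T) = 2.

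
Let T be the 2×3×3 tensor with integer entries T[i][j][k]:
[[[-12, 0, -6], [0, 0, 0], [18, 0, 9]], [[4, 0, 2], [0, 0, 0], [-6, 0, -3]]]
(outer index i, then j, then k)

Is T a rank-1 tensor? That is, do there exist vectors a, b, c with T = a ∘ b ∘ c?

If T = a ∘ b ∘ c then every fibre of T is a multiple of the corresponding factor, so read the factors off the fibres through the nonzero entry T[0,0,0] = -12.
The mode-1 fibre T[:,0,0] = [-12, 4] gives a = (3, -1) (primitive direction); the mode-2 fibre T[0,:,0] = [-12, 0, 18] gives b = (2, 0, -3); then c[k] = T[0,0,k] / (a[0]·b[0]) = [-12, 0, -6] / 6 = (-2, 0, -1).
Expanding (3, -1) ∘ (2, 0, -3) ∘ (-2, 0, -1) reproduces all 18 entries of T, so T = (3, -1) ∘ (2, 0, -3) ∘ (-2, 0, -1) and rank(T) ≤ 1.
Equivalently every frontal slice T[:,:,k] is c[k] times the rank-1 matrix (3, -1) ∘ (2, 0, -3). So T has rank 1 (it is nonzero).

Yes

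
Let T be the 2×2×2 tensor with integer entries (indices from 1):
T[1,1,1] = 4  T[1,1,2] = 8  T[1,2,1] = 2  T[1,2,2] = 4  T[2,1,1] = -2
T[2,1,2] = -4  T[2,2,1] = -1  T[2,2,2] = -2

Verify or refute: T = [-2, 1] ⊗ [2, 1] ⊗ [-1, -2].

Reconstruct entrywise from the claimed factors. For example, T[1,1,2] = 8 and Σₗ aₗ[1]bₗ[1]cₗ[2] = (-2)·(2)·(-2) = 8; checking all 8 entries, every one matches. The claim holds.

Yes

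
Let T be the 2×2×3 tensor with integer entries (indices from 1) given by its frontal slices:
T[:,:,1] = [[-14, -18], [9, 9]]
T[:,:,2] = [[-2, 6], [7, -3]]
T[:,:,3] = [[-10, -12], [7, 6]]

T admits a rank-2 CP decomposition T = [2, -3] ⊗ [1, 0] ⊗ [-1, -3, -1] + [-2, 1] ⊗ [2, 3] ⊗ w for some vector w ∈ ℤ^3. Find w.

w = [3, -1, 2]

Subtract the known terms from T to get the rank-1 residual R = [-2, 1] ⊗ [2, 3] ⊗ w, so R[i,j,k] = a[i]·b[j]·w[k]. Pick indices with nonzero a[1]·b[1] = (-2)·(2) = -4. Only the fibre through (1,1,·) is needed: R[1,1,:] = T[1,1,:] − Σₗ aₗ[1]bₗ[1]cₗ = [-14, -2, -10] − (2)·(1)·[-1, -3, -1] = [-12, 4, -8]. Then w[k] = R[1,1,k] / -4 for each k, giving w = [-12, 4, -8] / -4 = [3, -1, 2].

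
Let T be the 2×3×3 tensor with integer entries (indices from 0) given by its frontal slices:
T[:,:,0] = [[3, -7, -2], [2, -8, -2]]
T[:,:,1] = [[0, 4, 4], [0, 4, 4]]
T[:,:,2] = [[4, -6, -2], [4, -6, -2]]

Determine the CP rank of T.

3

Lower bound: the mode-3 unfolding of T (rows indexed by k, columns by (i,j) = (0,0), (0,1), (0,2), (1,0), (1,1), (1,2)) is [[3, -7, -2, 2, -8, -2], [0, 4, 4, 0, 4, 4], [4, -6, -2, 4, -6, -2]].
There the 3×3 minor on rows k ∈ {0, 1, 2}, columns (i,j) ∈ {(0,0), (0,1), (0,2)} is det [[3, -7, -2], [0, 4, 4], [4, -6, -2]] = -32 ≠ 0, so this unfolding has rank ≥ 3; CP rank is at least every unfolding rank, so rank(T) ≥ 3. (Unfolding ranks only ever bound the CP rank from below — rank(T) can be strictly larger than all of them — so the matching upper bound has to come from an explicit 3-term decomposition.)
Upper bound: T is a sum of 3 rank-1 terms, T = [1, 1] (x) [0, 1, 1] (x) [-2, 4, -2] + [1, 1] (x) [1, -1, 0] (x) [4, 0, 4] + [1, 2] (x) [1, 1, 0] (x) [-1, 0, 0] (written with every a and b primitive with positive leading entry and the scale carried by c; CP decompositions are not unique, and this one is verified by expanding entrywise), so rank(T) ≤ 3.
These bounds meet, so rank(T) = 3.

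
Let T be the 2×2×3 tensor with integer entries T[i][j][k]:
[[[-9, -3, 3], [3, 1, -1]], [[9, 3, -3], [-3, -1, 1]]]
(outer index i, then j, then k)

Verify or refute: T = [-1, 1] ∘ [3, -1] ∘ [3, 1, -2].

No

Reconstruct entry (0,0,2) from the claimed factors: Σₗ aₗ[0]bₗ[0]cₗ[2] = (-1)·(3)·(-2) = 6, but T[0,0,2] = 3. The claim is false.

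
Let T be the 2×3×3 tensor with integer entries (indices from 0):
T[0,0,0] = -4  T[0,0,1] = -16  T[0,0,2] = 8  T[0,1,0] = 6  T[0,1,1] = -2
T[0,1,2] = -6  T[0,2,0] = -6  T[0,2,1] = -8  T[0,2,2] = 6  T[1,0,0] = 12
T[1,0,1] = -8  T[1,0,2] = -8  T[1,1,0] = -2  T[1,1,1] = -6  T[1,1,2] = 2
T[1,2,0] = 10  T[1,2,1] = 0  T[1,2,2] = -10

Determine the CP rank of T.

Lower bound: the mode-2 unfolding of T (rows indexed by j, columns by (i,k) = (0,0), (0,1), (0,2), (1,0), (1,1), (1,2)) is [[-4, -16, 8, 12, -8, -8], [6, -2, -6, -2, -6, 2], [-6, -8, 6, 10, 0, -10]].
There the 3×3 minor on rows j ∈ {0, 1, 2}, columns (i,k) ∈ {(0,0), (0,1), (0,2)} is det [[-4, -16, 8], [6, -2, -6], [-6, -8, 6]] = -240 ≠ 0, so this unfolding has rank ≥ 3; CP rank is at least every unfolding rank, so rank(T) ≥ 3. (Unfolding ranks only ever bound the CP rank from below — rank(T) can be strictly larger than all of them — so the matching upper bound has to come from an explicit 3-term decomposition.)
Upper bound: T is a sum of 3 rank-1 terms, T = [1, -1] ⊗ [2, -1, 2] ⊗ [-4, -2, 4] + [1, 1] ⊗ [1, 0, 0] ⊗ [0, -4, 4] + [1, 1] ⊗ [2, 1, 1] ⊗ [2, -4, -2] (one valid choice — decompositions are not unique — normalised so each a, b is primitive with positive first nonzero entry; check it by expanding all entries), so rank(T) ≤ 3.
These bounds meet, so rank(T) = 3.

3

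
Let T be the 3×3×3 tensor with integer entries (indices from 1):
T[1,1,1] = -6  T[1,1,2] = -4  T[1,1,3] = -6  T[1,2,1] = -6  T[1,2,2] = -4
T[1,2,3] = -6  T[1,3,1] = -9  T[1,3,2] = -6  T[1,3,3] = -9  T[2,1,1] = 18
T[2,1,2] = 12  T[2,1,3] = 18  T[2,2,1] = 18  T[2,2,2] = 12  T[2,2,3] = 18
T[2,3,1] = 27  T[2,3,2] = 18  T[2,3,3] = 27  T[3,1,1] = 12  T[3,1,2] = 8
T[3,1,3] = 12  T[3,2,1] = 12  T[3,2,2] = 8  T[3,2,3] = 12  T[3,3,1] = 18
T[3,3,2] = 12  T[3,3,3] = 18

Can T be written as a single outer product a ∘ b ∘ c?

The mode-1 fibre T[:,1,1] = [-6, 18, 12] gives a = (1, -3, -2) (primitive direction); the mode-2 fibre T[1,:,1] = [-6, -6, -9] gives b = (2, 2, 3); then c[k] = T[1,1,k] / (a[1]·b[1]) = [-6, -4, -6] / 2 = (-3, -2, -3).
Expanding (1, -3, -2) ∘ (2, 2, 3) ∘ (-3, -2, -3) reproduces all 27 entries of T, so T = (1, -3, -2) ∘ (2, 2, 3) ∘ (-3, -2, -3) and rank(T) ≤ 1.
Equivalently every frontal slice T[:,:,k] is c[k] times the rank-1 matrix (1, -3, -2) ∘ (2, 2, 3). So T has rank 1 (it is nonzero).

Yes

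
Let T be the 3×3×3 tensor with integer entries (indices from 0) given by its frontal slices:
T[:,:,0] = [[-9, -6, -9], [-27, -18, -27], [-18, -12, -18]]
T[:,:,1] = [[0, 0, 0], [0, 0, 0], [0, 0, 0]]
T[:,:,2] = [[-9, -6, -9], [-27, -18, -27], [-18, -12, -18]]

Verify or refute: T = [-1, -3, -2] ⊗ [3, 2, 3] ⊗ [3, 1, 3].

No

Reconstruct entry (0,0,1) from the claimed factors: Σₗ aₗ[0]bₗ[0]cₗ[1] = (-1)·(3)·(1) = -3, but T[0,0,1] = 0. The claim is false.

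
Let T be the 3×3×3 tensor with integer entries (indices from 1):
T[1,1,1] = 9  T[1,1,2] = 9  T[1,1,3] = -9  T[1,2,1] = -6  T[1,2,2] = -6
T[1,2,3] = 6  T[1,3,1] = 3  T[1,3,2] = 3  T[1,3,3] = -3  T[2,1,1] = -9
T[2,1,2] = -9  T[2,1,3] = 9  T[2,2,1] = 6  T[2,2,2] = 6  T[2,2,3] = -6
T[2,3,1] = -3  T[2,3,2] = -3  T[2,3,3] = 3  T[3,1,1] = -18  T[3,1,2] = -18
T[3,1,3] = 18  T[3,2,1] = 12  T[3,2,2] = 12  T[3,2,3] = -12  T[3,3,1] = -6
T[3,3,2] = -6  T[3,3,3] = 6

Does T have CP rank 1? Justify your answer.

Yes

If T = a ⊗ b ⊗ c then every fibre of T is a multiple of the corresponding factor, so read the factors off the fibres through the nonzero entry T[1,1,1] = 9.
The mode-1 fibre T[:,1,1] = [9, -9, -18] gives a = [1, -1, -2] (primitive direction); the mode-2 fibre T[1,:,1] = [9, -6, 3] gives b = [3, -2, 1]; then c[k] = T[1,1,k] / (a[1]·b[1]) = [9, 9, -9] / 3 = [3, 3, -3].
Expanding [1, -1, -2] ⊗ [3, -2, 1] ⊗ [3, 3, -3] reproduces all 27 entries of T, so T = [1, -1, -2] ⊗ [3, -2, 1] ⊗ [3, 3, -3] and rank(T) ≤ 1.
Equivalently every frontal slice T[:,:,k] is c[k] times the rank-1 matrix [1, -1, -2] ⊗ [3, -2, 1]. So T has rank 1 (it is nonzero).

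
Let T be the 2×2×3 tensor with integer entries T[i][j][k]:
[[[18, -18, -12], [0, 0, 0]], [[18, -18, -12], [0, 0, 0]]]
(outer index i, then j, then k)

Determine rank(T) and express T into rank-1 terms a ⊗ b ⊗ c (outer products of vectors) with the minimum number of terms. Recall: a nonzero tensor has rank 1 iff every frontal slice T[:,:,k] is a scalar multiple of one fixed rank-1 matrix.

Lower bound: T ≠ 0 (e.g. T[0,0,0] = 18), so rank(T) ≥ 1.
Upper bound: if T = a ⊗ b ⊗ c then every fibre of T is a multiple of the corresponding factor, so read the factors off the fibres through the nonzero entry T[0,0,0] = 18.
The mode-1 fibre T[:,0,0] = [18, 18] gives a = [1, 1] (primitive direction); the mode-2 fibre T[0,:,0] = [18, 0] gives b = [1, 0]; then c[k] = T[0,0,k] / (a[0]·b[0]) = [18, -18, -12] / 1 = [18, -18, -12].
Expanding [1, 1] ⊗ [1, 0] ⊗ [18, -18, -12] reproduces all 12 entries of T, so T = [1, 1] ⊗ [1, 0] ⊗ [18, -18, -12] and rank(T) ≤ 1.
These bounds meet, so rank(T) = 1.
Check entry T[0,1,1] = 0: (1)·(0)·(-18) = 0.

rank(T) = 1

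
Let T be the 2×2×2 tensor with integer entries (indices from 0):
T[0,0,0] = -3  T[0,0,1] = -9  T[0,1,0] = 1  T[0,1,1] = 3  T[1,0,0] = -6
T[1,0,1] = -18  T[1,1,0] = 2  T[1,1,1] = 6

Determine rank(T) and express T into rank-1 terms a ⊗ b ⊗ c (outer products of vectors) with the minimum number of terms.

rank(T) = 1

Lower bound: T ≠ 0 (e.g. T[0,0,0] = -3), so rank(T) ≥ 1.
Upper bound: if T = a ⊗ b ⊗ c then every fibre of T is a multiple of the corresponding factor, so read the factors off the fibres through the nonzero entry T[0,0,0] = -3.
The mode-1 fibre T[:,0,0] = [-3, -6] gives a = [1, 2] (primitive direction); the mode-2 fibre T[0,:,0] = [-3, 1] gives b = [3, -1]; then c[k] = T[0,0,k] / (a[0]·b[0]) = [-3, -9] / 3 = [-1, -3].
Expanding [1, 2] ⊗ [3, -1] ⊗ [-1, -3] reproduces all 8 entries of T, so T = [1, 2] ⊗ [3, -1] ⊗ [-1, -3] and rank(T) ≤ 1.
These bounds meet, so rank(T) = 1.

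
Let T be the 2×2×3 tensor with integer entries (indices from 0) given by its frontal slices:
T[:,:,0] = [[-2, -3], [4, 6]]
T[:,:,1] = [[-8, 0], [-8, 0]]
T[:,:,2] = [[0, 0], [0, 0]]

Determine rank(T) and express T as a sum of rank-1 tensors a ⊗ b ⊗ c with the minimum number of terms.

Lower bound: the mode-2 unfolding of T (rows indexed by j, columns by (i,k) = (0,0), (0,1), (0,2), (1,0), (1,1), (1,2)) is [[-2, -8, 0, 4, -8, 0], [-3, 0, 0, 6, 0, 0]].
There the 2×2 minor on rows j ∈ {0, 1}, columns (i,k) ∈ {(0,0), (0,1)} is det [[-2, -8], [-3, 0]] = -24 ≠ 0, so this unfolding has rank ≥ 2; CP rank is at least every unfolding rank, so rank(T) ≥ 2. (This is only a lower bound: in general the CP rank may exceed every unfolding rank, so we still need to exhibit 2 rank-1 terms summing to T.)
Upper bound — finding two terms. Write S_k = T[:,:,k] for the frontal slices: S₀ = [[-2, -3], [4, 6]], S₁ = [[-8, 0], [-8, 0]], S₂ = [[0, 0], [0, 0]].
If T = a₁ ⊗ b₁ ⊗ c₁ + a₂ ⊗ b₂ ⊗ c₂ then each S_k = c₁[k]·a₁b₁ᵀ + c₂[k]·a₂b₂ᵀ. S₀ and S₁ are linearly independent, so a₁b₁ᵀ and a₂b₂ᵀ must span the same plane of matrices: they are the rank-1 matrices of the form x·S₀ + y·S₁.
det(x·S₀ + y·S₁) is −72·xy = (-72)·(y)(x), vanishing at (x:y) = (1:0) and (0:1).
M₁ = S₀ = [[-2, -3], [4, 6]] = −(1, -2)(2, 3)ᵀ and M₂ = S₁ = [[-8, 0], [-8, 0]] = (-8)·(1, 1)(1, 0)ᵀ, so take a₁ = (1, -2), b₁ = (2, 3), a₂ = (1, 1), b₂ = (1, 0).
Each slice is an integer combination of E₁ = a₁b₁ᵀ and E₂ = a₂b₂ᵀ: S₀ = −E₁, S₁ = −8·E₂, S₂ = 0; reading off coefficients, c₁ = (-1, 0, 0) and c₂ = (0, -8, 0).
Hence T = (1, -2) ⊗ (2, 3) ⊗ (-1, 0, 0) + (1, 1) ⊗ (1, 0) ⊗ (0, -8, 0), so rank(T) ≤ 2.
These bounds meet, so rank(T) = 2.

rank(T) = 2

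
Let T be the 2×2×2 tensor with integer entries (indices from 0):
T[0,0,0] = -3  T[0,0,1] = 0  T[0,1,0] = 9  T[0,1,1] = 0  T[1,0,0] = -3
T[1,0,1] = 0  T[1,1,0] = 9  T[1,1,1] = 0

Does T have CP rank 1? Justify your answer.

Yes

The mode-1 fibre T[:,0,0] = [-3, -3] gives a = [1, 1] (primitive direction); the mode-2 fibre T[0,:,0] = [-3, 9] gives b = [1, -3]; then c[k] = T[0,0,k] / (a[0]·b[0]) = [-3, 0] / 1 = [-3, 0].
Expanding [1, 1] ⊗ [1, -3] ⊗ [-3, 0] reproduces all 8 entries of T, so T = [1, 1] ⊗ [1, -3] ⊗ [-3, 0] and rank(T) ≤ 1.
Equivalently every frontal slice T[:,:,k] is c[k] times the rank-1 matrix [1, 1] ⊗ [1, -3]. So T has rank 1 (it is nonzero).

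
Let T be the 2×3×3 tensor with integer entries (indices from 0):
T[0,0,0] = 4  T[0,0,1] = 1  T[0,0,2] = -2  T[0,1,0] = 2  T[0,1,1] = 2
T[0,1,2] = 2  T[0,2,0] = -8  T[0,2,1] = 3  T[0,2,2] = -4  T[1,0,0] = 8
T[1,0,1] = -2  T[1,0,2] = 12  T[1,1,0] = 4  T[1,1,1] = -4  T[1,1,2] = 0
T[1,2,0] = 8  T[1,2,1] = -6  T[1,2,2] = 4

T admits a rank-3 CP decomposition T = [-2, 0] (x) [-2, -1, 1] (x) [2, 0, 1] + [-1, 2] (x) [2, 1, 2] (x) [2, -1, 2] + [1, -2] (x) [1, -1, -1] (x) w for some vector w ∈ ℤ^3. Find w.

w = [0, -1, -2]

Subtract the known terms from T to get the rank-1 residual R = [1, -2] (x) [1, -1, -1] (x) w, so R[i,j,k] = a[i]·b[j]·w[k]. Pick indices with nonzero a[0]·b[0] = (1)·(1) = 1. Only the fibre through (0,0,·) is needed: R[0,0,:] = T[0,0,:] − Σₗ aₗ[0]bₗ[0]cₗ = [4, 1, -2] − (-2)·(-2)·[2, 0, 1] − (-1)·(2)·[2, -1, 2] = [0, -1, -2]. Then w[k] = R[0,0,k] / 1 for each k, giving w = [0, -1, -2] / 1 = [0, -1, -2].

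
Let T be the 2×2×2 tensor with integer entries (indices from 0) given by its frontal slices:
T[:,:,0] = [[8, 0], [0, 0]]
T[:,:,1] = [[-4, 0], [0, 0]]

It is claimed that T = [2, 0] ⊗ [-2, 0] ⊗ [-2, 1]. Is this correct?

Reconstruct entrywise from the claimed factors. For example, T[1,1,0] = 0 and Σₗ aₗ[1]bₗ[1]cₗ[0] = (0)·(0)·(-2) = 0; checking all 8 entries, every one matches. The claim holds.

Yes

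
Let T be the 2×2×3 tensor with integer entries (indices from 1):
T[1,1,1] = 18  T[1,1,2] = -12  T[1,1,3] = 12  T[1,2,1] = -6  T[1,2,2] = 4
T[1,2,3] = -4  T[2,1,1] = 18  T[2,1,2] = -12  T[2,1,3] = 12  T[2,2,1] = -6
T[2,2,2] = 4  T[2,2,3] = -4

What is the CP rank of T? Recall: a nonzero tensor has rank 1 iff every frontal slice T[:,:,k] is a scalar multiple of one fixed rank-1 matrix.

Lower bound: T ≠ 0 (e.g. T[1,1,1] = 18), so rank(T) ≥ 1.
Upper bound: if T = a (x) b (x) c then every fibre of T is a multiple of the corresponding factor, so read the factors off the fibres through the nonzero entry T[1,1,1] = 18.
The mode-1 fibre T[:,1,1] = [18, 18] gives a = (1, 1) (primitive direction); the mode-2 fibre T[1,:,1] = [18, -6] gives b = (3, -1); then c[k] = T[1,1,k] / (a[1]·b[1]) = [18, -12, 12] / 3 = (6, -4, 4).
Expanding (1, 1) (x) (3, -1) (x) (6, -4, 4) reproduces all 12 entries of T, so T = (1, 1) (x) (3, -1) (x) (6, -4, 4) and rank(T) ≤ 1.
These bounds meet, so rank(T) = 1.
Check entry T[2,1,3] = 12: (1)·(3)·(4) = 12.

1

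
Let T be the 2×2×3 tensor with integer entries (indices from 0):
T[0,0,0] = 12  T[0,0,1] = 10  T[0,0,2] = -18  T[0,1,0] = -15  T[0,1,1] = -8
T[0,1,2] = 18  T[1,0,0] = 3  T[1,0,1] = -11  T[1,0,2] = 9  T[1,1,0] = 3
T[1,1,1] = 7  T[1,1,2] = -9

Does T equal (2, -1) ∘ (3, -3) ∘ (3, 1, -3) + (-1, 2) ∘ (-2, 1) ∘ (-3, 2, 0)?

Reconstruct entrywise from the claimed factors. For example, T[1,0,1] = -11 and Σₗ aₗ[1]bₗ[0]cₗ[1] = (-1)·(3)·(1) + (2)·(-2)·(2) = -11; checking all 12 entries, every one matches. The claim holds.

Yes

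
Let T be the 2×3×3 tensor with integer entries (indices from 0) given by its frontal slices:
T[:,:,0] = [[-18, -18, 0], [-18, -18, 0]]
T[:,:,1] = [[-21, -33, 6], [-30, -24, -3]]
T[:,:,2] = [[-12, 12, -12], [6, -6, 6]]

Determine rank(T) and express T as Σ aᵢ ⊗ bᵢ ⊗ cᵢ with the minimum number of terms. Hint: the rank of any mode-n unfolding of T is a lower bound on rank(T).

rank(T) = 2

Lower bound: the mode-1 unfolding of T (rows indexed by i, columns by (j,k) = (0,0), (0,1), (0,2), (1,0), (1,1), (1,2), (2,0), (2,1), (2,2)) is [[-18, -21, -12, -18, -33, 12, 0, 6, -12], [-18, -30, 6, -18, -24, -6, 0, -3, 6]].
There the 2×2 minor on rows i ∈ {0, 1}, columns (j,k) ∈ {(0,0), (0,1)} is det [[-18, -21], [-18, -30]] = 162 ≠ 0, so this unfolding has rank ≥ 2; CP rank is at least every unfolding rank, so rank(T) ≥ 2. (Flattening ranks never certify an upper bound on CP rank; for that we must actually write T with 2 rank-1 terms.)
Upper bound — finding two terms. Write S_k = T[:,:,k] for the frontal slices: S₀ = [[-18, -18, 0], [-18, -18, 0]], S₁ = [[-21, -33, 6], [-30, -24, -3]], S₂ = [[-12, 12, -12], [6, -6, 6]].
If T = a₁ ⊗ b₁ ⊗ c₁ + a₂ ⊗ b₂ ⊗ c₂ then each S_k = c₁[k]·a₁b₁ᵀ + c₂[k]·a₂b₂ᵀ. S₀ and S₁ are linearly independent, so a₁b₁ᵀ and a₂b₂ᵀ must span the same plane of matrices: they are the rank-1 matrices of the form x·S₀ + y·S₁.
The 2×2 minor of x·S₀ + y·S₁ on rows {0,1}, columns {0,1} is −324·xy − 486·y² = (-162)·(2·x + 3·y)(y), vanishing at (x:y) = (3:-2) and (1:0).
M₁ = 3·S₀ − 2·S₁ = [[-12, 12, -12], [6, -6, 6]] = (-6)·[2, -1][1, -1, 1]ᵀ and M₂ = S₀ = [[-18, -18, 0], [-18, -18, 0]] = (-18)·[1, 1][1, 1, 0]ᵀ, so take a₁ = [2, -1], b₁ = [1, -1, 1], a₂ = [1, 1], b₂ = [1, 1, 0].
Each slice is an integer combination of E₁ = a₁b₁ᵀ and E₂ = a₂b₂ᵀ: S₀ = −18·E₂, S₁ = 3·E₁ − 27·E₂, S₂ = −6·E₁; reading off coefficients, c₁ = [0, 3, -6] and c₂ = [-18, -27, 0].
Hence T = [2, -1] ⊗ [1, -1, 1] ⊗ [0, 3, -6] + [1, 1] ⊗ [1, 1, 0] ⊗ [-18, -27, 0], so rank(T) ≤ 2.
These bounds meet, so rank(T) = 2.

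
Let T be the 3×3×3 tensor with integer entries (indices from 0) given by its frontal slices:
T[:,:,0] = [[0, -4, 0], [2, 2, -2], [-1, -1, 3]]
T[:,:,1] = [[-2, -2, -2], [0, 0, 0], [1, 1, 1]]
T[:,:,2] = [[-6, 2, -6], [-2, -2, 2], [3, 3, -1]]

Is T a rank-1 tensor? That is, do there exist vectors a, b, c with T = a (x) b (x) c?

No

The mode-2 unfolding of T (rows indexed by j, columns by (i,k) = (0,0), (0,1), (0,2), (1,0), (1,1), (1,2), (2,0), (2,1), (2,2)) is [[0, -2, -6, 2, 0, -2, -1, 1, 3], [-4, -2, 2, 2, 0, -2, -1, 1, 3], [0, -2, -6, -2, 0, 2, 3, 1, -1]].
There the 3×3 minor on rows j ∈ {0, 1, 2}, columns (i,k) ∈ {(0,0), (0,1), (1,0)} is det [[0, -2, 2], [-4, -2, 2], [0, -2, -2]] = 32 ≠ 0, so this unfolding has rank ≥ 3; CP rank is at least every unfolding rank, so rank(T) ≥ 3.
In particular rank(T) ≥ 3 > 1, so T is not rank-1.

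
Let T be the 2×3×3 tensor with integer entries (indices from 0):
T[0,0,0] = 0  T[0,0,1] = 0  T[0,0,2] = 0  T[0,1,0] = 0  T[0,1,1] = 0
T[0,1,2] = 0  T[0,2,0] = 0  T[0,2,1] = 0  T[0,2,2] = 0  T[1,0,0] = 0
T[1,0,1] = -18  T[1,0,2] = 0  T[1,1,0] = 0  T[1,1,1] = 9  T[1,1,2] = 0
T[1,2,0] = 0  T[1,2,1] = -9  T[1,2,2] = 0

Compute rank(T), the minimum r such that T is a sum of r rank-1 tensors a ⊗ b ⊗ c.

Lower bound: T ≠ 0 (e.g. T[1,0,1] = -18), so rank(T) ≥ 1.
Upper bound: if T = a ⊗ b ⊗ c then every fibre of T is a multiple of the corresponding factor, so read the factors off the fibres through the nonzero entry T[1,0,1] = -18.
The mode-1 fibre T[:,0,1] = [0, -18] gives a = [0, 1] (primitive direction); the mode-2 fibre T[1,:,1] = [-18, 9, -9] gives b = [2, -1, 1]; then c[k] = T[1,0,k] / (a[1]·b[0]) = [0, -18, 0] / 2 = [0, -9, 0].
Expanding [0, 1] ⊗ [2, -1, 1] ⊗ [0, -9, 0] reproduces all 18 entries of T, so T = [0, 1] ⊗ [2, -1, 1] ⊗ [0, -9, 0] and rank(T) ≤ 1.
These bounds meet, so rank(T) = 1.

1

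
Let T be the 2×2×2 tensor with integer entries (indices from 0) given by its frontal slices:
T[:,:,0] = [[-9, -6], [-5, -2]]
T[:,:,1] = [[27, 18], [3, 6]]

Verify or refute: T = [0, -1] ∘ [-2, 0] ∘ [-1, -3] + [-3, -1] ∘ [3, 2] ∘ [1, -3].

Yes

Reconstruct entrywise from the claimed factors. For example, T[0,0,0] = -9 and Σₗ aₗ[0]bₗ[0]cₗ[0] = (0)·(-2)·(-1) + (-3)·(3)·(1) = -9; checking all 8 entries, every one matches. The claim holds.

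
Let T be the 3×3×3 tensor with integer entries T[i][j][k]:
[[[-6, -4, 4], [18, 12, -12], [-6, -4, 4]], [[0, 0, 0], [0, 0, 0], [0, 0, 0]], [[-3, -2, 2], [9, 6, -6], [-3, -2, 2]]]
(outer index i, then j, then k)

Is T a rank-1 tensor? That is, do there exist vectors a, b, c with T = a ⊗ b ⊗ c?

If T = a ⊗ b ⊗ c then every fibre of T is a multiple of the corresponding factor, so read the factors off the fibres through the nonzero entry T[0,0,0] = -6.
The mode-1 fibre T[:,0,0] = [-6, 0, -3] gives a = [2, 0, 1] (primitive direction); the mode-2 fibre T[0,:,0] = [-6, 18, -6] gives b = [1, -3, 1]; then c[k] = T[0,0,k] / (a[0]·b[0]) = [-6, -4, 4] / 2 = [-3, -2, 2].
Expanding [2, 0, 1] ⊗ [1, -3, 1] ⊗ [-3, -2, 2] reproduces all 27 entries of T, so T = [2, 0, 1] ⊗ [1, -3, 1] ⊗ [-3, -2, 2] and rank(T) ≤ 1.
Equivalently every frontal slice T[:,:,k] is c[k] times the rank-1 matrix [2, 0, 1] ⊗ [1, -3, 1]. So T has rank 1 (it is nonzero).

Yes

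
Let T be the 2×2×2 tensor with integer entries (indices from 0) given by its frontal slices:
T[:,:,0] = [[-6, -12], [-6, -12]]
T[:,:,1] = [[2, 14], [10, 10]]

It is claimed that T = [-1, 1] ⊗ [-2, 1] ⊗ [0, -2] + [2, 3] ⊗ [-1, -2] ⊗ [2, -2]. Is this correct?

Reconstruct entry (0,0,0) from the claimed factors: Σₗ aₗ[0]bₗ[0]cₗ[0] = (-1)·(-2)·(0) + (2)·(-1)·(2) = -4, but T[0,0,0] = -6. The claim is false.

No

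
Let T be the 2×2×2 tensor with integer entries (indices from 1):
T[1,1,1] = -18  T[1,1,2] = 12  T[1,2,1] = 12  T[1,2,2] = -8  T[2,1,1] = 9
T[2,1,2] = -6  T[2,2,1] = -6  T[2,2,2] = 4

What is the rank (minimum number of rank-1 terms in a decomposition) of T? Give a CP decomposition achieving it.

Lower bound: T ≠ 0 (e.g. T[1,1,1] = -18), so rank(T) ≥ 1.
Upper bound: if T = a ⊗ b ⊗ c then every fibre of T is a multiple of the corresponding factor, so read the factors off the fibres through the nonzero entry T[1,1,1] = -18.
The mode-1 fibre T[:,1,1] = [-18, 9] gives a = [2, -1] (primitive direction); the mode-2 fibre T[1,:,1] = [-18, 12] gives b = [3, -2]; then c[k] = T[1,1,k] / (a[1]·b[1]) = [-18, 12] / 6 = [-3, 2].
Expanding [2, -1] ⊗ [3, -2] ⊗ [-3, 2] reproduces all 8 entries of T, so T = [2, -1] ⊗ [3, -2] ⊗ [-3, 2] and rank(T) ≤ 1.
These bounds meet, so rank(T) = 1.

rank(T) = 1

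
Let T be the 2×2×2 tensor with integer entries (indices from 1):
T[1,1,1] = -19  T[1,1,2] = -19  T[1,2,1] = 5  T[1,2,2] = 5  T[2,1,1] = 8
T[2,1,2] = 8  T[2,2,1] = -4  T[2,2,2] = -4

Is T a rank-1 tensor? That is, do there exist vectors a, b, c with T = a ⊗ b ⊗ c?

The mode-2 unfolding of T (rows indexed by j, columns by (i,k) = (1,1), (1,2), (2,1), (2,2)) is [[-19, -19, 8, 8], [5, 5, -4, -4]].
There the 2×2 minor on rows j ∈ {1, 2}, columns (i,k) ∈ {(1,1), (2,1)} is det [[-19, 8], [5, -4]] = 36 ≠ 0, so this unfolding has rank ≥ 2; CP rank is at least every unfolding rank, so rank(T) ≥ 2.
In particular rank(T) ≥ 2 > 1, so T is not rank-1.

No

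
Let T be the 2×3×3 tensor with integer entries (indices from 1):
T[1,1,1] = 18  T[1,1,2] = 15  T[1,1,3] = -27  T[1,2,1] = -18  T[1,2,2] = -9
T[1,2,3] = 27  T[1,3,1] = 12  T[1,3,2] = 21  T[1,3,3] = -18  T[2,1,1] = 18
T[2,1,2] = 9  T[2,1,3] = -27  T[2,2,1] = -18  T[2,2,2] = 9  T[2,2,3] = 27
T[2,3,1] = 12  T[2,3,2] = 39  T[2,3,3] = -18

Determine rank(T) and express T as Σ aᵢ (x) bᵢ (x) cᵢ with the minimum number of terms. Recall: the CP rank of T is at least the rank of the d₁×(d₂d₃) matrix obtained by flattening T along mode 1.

Lower bound: in the mode-2 unfolding of T (rows indexed by j, columns by (i,k)) the 2×2 minor on rows j ∈ {1, 2}, columns (i,k) ∈ {(1,1), (1,2)} is det [[18, 15], [-18, -9]] = 108 ≠ 0, so that unfolding has rank ≥ 2 and hence rank(T) ≥ 2 (CP rank is at least every unfolding rank, though it can be larger).
Upper bound: with S_k = T[:,:,k], the two rank-1 terms a₁b₁ᵀ, a₂b₂ᵀ are the rank-1 members of the pencil x·S₁ + y·S₂.
The 2×2 minor of x·S₁ + y·S₂ on rows {1,2}, columns {1,2} is 216·xy + 216·y² = 216·(y)(x + y), vanishing at (x:y) = (1:0) and (1:-1).
M₁ = S₁ = [[18, -18, 12], [18, -18, 12]] = 6·(1, 1)(3, -3, 2)ᵀ and M₂ = S₁ − S₂ = [[3, -9, -9], [9, -27, -27]] = 3·(1, 3)(1, -3, -3)ᵀ, so take a₁ = (1, 1), b₁ = (3, -3, 2), a₂ = (1, 3), b₂ = (1, -3, -3).
Each slice is an integer combination of E₁ = a₁b₁ᵀ and E₂ = a₂b₂ᵀ: S₁ = 6·E₁, S₂ = 6·E₁ − 3·E₂, S₃ = −9·E₁; reading off coefficients, c₁ = (6, 6, -9) and c₂ = (0, -3, 0).
Hence T = (1, 1) (x) (3, -3, 2) (x) (6, 6, -9) + (1, 3) (x) (1, -3, -3) (x) (0, -3, 0), so rank(T) ≤ 2.
These bounds meet, so rank(T) = 2.

rank(T) = 2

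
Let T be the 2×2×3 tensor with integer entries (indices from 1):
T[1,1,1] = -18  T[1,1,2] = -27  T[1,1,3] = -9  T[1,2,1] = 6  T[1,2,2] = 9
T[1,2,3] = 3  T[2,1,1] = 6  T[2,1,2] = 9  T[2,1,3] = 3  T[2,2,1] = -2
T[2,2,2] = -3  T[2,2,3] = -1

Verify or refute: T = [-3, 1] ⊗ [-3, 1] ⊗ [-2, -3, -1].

Reconstruct entrywise from the claimed factors. For example, T[2,2,2] = -3 and Σₗ aₗ[2]bₗ[2]cₗ[2] = (1)·(1)·(-3) = -3; checking all 12 entries, every one matches. The claim holds.

Yes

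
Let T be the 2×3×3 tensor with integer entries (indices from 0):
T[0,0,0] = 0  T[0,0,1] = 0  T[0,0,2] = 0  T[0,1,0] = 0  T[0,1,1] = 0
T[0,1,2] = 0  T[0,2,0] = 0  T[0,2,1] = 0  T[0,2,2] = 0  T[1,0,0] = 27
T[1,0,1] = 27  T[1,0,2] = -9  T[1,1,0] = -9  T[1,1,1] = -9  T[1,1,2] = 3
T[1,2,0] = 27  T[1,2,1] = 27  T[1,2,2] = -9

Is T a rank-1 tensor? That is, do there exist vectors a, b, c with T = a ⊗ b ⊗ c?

If T = a ⊗ b ⊗ c then every fibre of T is a multiple of the corresponding factor, so read the factors off the fibres through the nonzero entry T[1,0,0] = 27.
The mode-1 fibre T[:,0,0] = [0, 27] gives a = [0, 1] (primitive direction); the mode-2 fibre T[1,:,0] = [27, -9, 27] gives b = [3, -1, 3]; then c[k] = T[1,0,k] / (a[1]·b[0]) = [27, 27, -9] / 3 = [9, 9, -3].
Expanding [0, 1] ⊗ [3, -1, 3] ⊗ [9, 9, -3] reproduces all 18 entries of T, so T = [0, 1] ⊗ [3, -1, 3] ⊗ [9, 9, -3] and rank(T) ≤ 1.
Equivalently every frontal slice T[:,:,k] is c[k] times the rank-1 matrix [0, 1] ⊗ [3, -1, 3]. So T has rank 1 (it is nonzero).

Yes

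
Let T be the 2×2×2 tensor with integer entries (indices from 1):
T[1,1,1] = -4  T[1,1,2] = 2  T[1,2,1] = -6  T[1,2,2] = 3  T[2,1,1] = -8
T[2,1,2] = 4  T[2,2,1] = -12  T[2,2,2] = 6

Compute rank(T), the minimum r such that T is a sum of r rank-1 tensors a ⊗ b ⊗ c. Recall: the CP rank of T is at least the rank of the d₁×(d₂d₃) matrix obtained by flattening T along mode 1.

1

Lower bound: T ≠ 0 (e.g. T[1,1,1] = -4), so rank(T) ≥ 1.
Upper bound: if T = a ⊗ b ⊗ c then every fibre of T is a multiple of the corresponding factor, so read the factors off the fibres through the nonzero entry T[1,1,1] = -4.
The mode-1 fibre T[:,1,1] = [-4, -8] gives a = [1, 2] (primitive direction); the mode-2 fibre T[1,:,1] = [-4, -6] gives b = [2, 3]; then c[k] = T[1,1,k] / (a[1]·b[1]) = [-4, 2] / 2 = [-2, 1].
Expanding [1, 2] ⊗ [2, 3] ⊗ [-2, 1] reproduces all 8 entries of T, so T = [1, 2] ⊗ [2, 3] ⊗ [-2, 1] and rank(T) ≤ 1.
These bounds meet, so rank(T) = 1.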